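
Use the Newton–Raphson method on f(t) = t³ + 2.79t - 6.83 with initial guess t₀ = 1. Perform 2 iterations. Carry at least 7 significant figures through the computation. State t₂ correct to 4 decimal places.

Newton update: t ← t − f(t)/f'(t).
f'(t) = 3t² + 2.79
t_0 = 1.000000: f = -3.040000, f' = 5.790000 → t_1 = 1.000000 - (-3.040000)/(5.790000) = 1.525043
t_1 = 1.525043: f = 0.971750, f' = 9.767270 → t_2 = 1.525043 - (0.971750)/(9.767270) = 1.425553

1.4256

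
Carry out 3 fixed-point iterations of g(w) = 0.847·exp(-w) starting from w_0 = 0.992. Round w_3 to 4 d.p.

w_1 = g(0.992000) = 0.314097
w_2 = g(0.314097) = 0.618690
w_3 = g(0.618690) = 0.456236

0.4562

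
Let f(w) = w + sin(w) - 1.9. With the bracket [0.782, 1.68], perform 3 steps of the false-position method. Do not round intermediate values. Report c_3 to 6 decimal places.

1.038647

f(0.782000) = -0.413300, f(1.680000) = 0.774043
step 1: c = 1.094583, f(c) = 0.083320 > 0 → new bracket [0.782000, 1.094583]
step 2: c = 1.042140, f(c) = 0.005625 > 0 → new bracket [0.782000, 1.042140]
step 3: c = 1.038647, f(c) = 0.000365 > 0 → new bracket [0.782000, 1.038647]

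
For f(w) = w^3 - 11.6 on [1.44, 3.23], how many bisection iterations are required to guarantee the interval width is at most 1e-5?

Initial width b − a = 3.23 − 1.44 = 1.790000.
After n steps the width is (b−a)/2^n; need (b−a)/2^n ≤ 1e-5.
So n ≥ log₂(1.790000/1e-5) = log₂(179000.0000) ≈ 17.4496.
Hence n = 18.

18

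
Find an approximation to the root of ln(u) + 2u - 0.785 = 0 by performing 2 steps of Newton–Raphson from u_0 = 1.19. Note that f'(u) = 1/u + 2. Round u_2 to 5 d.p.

Newton update: u ← u − f(u)/f'(u).
u_0 = 1.190000: f = 1.768953, f' = 2.840336 → u_1 = 1.190000 - (1.768953)/(2.840336) = 0.567203
u_1 = 0.567203: f = -0.217633, f' = 3.763038 → u_2 = 0.567203 - (-0.217633)/(3.763038) = 0.625037

0.62504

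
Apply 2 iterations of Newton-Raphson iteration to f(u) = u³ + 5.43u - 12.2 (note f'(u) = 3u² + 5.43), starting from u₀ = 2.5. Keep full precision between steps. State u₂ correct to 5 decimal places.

1.57469

u_0 = 2.500000: f = 17.000000, f' = 24.180000 → u_1 = 2.500000 - (17.000000)/(24.180000) = 1.796940
u_1 = 1.796940: f = 3.359686, f' = 15.116976 → u_2 = 1.796940 - (3.359686)/(15.116976) = 1.574694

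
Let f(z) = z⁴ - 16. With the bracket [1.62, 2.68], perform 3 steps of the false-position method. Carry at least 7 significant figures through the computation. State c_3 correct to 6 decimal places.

False-position update: c = (a·f(b) − b·f(a))/(f(b) − f(a)); replace the endpoint whose sign matches f(c).
f(1.620000) = -9.112525, f(2.680000) = 35.586870
step 1: c = 1.836094, f(c) = -4.634730 < 0 → new bracket [1.836094, 2.680000]
step 2: c = 1.933337, f(c) = -2.028903 < 0 → new bracket [1.933337, 2.680000]
step 3: c = 1.973610, f(c) = -0.827898 < 0 → new bracket [1.973610, 2.680000]

1.973610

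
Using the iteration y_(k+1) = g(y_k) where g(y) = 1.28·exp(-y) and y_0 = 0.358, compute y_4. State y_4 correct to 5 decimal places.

y_1 = g(0.358000) = 0.894814
y_2 = g(0.894814) = 0.523115
y_3 = g(0.523115) = 0.758619
y_4 = g(0.758619) = 0.599440

0.59944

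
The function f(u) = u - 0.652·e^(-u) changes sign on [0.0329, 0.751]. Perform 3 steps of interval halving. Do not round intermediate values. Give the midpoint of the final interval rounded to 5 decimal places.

0.43683

f(0.032900) = -0.597998, f(0.751000) = 0.443325 (opposite signs)
step 1: m = 0.391950, f(m) = -0.048631 < 0 → root in [0.391950, 0.751000]
step 2: m = 0.571475, f(m) = 0.203296 > 0 → root in [0.391950, 0.571475]
step 3: m = 0.481712, f(m) = 0.078956 > 0 → root in [0.391950, 0.481712]
Midpoint of [0.391950, 0.481712] = 0.436831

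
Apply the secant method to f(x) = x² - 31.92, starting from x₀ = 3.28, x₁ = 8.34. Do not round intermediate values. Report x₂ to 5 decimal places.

f(x_0) = -21.161600, f(x_1) = 37.635600
x_2 = 8.340000 - (37.635600)·(8.340000 - 3.280000)/(37.635600 - (-21.161600)) = 5.101136; f(x_2) = -5.898412

5.10114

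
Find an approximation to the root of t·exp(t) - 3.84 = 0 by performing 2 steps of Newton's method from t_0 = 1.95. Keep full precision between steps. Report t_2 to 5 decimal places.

1.23372

f'(t) = (t + 1)·exp(t)
t_0 = 1.950000: f = 9.865941, f' = 20.734628 → t_1 = 1.950000 - (9.865941)/(20.734628) = 1.474180
t_1 = 1.474180: f = 2.598417, f' = 10.805872 → t_2 = 1.474180 - (2.598417)/(10.805872) = 1.233717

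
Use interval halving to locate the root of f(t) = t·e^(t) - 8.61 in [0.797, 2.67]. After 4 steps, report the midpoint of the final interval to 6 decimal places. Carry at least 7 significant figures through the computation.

1.674969

f(0.797000) = -6.841557, f(2.670000) = 29.944718 (opposite signs)
step 1: m = 1.733500, f(m) = 1.202357 > 0 → root in [0.797000, 1.733500]
step 2: m = 1.265250, f(m) = -4.125981 < 0 → root in [1.265250, 1.733500]
step 3: m = 1.499375, f(m) = -1.894466 < 0 → root in [1.499375, 1.733500]
step 4: m = 1.616437, f(m) = -0.471042 < 0 → root in [1.616437, 1.733500]
Midpoint of [1.616437, 1.733500] = 1.674969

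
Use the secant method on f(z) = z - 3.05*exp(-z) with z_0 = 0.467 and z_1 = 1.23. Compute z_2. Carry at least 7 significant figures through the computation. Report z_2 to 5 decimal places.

1.08518

f(z_0) = -1.444984, f(z_1) = 0.338508
z_2 = 1.230000 - (0.338508)·(1.230000 - 0.467000)/(0.338508 - (-1.444984)) = 1.085182; f(z_2) = 0.054770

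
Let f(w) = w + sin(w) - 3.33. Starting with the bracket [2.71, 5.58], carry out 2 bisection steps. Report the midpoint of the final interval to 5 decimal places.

f(2.710000) = -0.201682, f(5.580000) = 1.603349 (opposite signs)
step 1: m = 4.145000, f(m) = -0.028307 < 0 → root in [4.145000, 5.580000]
step 2: m = 4.862500, f(m) = 0.543746 > 0 → root in [4.145000, 4.862500]
Midpoint of [4.145000, 4.862500] = 4.503750

4.50375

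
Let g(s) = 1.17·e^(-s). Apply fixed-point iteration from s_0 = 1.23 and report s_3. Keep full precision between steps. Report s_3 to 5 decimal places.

s_1 = g(1.230000) = 0.341982
s_2 = g(0.341982) = 0.831122
s_3 = g(0.831122) = 0.509606

0.50961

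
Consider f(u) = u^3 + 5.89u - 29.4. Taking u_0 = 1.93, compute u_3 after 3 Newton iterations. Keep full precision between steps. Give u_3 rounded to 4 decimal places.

f'(u) = 3u^2 + 5.89
u_0 = 1.930000: f = -10.843243, f' = 17.064700 → u_1 = 1.930000 - (-10.843243)/(17.064700) = 2.565419
u_1 = 2.565419: f = 2.594314, f' = 25.634132 → u_2 = 2.565419 - (2.594314)/(25.634132) = 2.464214
u_2 = 2.464214: f = 0.077793, f' = 24.107052 → u_3 = 2.464214 - (0.077793)/(24.107052) = 2.460987

2.4610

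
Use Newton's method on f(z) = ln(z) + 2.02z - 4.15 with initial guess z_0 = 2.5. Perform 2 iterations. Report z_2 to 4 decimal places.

1.7714

Newton update: z ← z − f(z)/f'(z).
f'(z) = 1/z + 2.02
z_0 = 2.500000: f = 1.816291, f' = 2.420000 → z_1 = 2.500000 - (1.816291)/(2.420000) = 1.749467
z_1 = 1.749467: f = -0.056766, f' = 2.591603 → z_2 = 1.749467 - (-0.056766)/(2.591603) = 1.771371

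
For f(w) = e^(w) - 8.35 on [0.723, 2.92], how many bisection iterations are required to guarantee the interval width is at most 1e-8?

28

Initial width b − a = 2.92 − 0.723 = 2.197000.
After n steps the width is (b−a)/2^n; need (b−a)/2^n ≤ 1e-8.
So n ≥ log₂(2.197000/1e-8) = log₂(219700000.0000) ≈ 27.7110.
Hence n = 28.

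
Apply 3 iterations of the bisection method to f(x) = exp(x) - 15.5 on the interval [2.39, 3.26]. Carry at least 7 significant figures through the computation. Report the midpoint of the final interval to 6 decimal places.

f(2.390000) = -4.586506, f(3.260000) = 10.549537 (opposite signs)
step 1: m = 2.825000, f(m) = 1.360945 > 0 → root in [2.390000, 2.825000]
step 2: m = 2.607500, f(m) = -1.934904 < 0 → root in [2.607500, 2.825000]
step 3: m = 2.716250, f(m) = -0.376497 < 0 → root in [2.716250, 2.825000]
Midpoint of [2.716250, 2.825000] = 2.770625

2.770625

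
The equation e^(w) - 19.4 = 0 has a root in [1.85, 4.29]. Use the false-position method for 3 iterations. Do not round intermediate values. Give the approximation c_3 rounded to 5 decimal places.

f(1.850000) = -13.040180, f(4.290000) = 53.566468
step 1: c = 2.327701, f(c) = -9.145664 < 0 → new bracket [2.327701, 4.290000]
step 2: c = 2.613874, f(c) = -5.748166 < 0 → new bracket [2.613874, 4.290000]
step 3: c = 2.776307, f(c) = -3.340400 < 0 → new bracket [2.776307, 4.290000]

2.77631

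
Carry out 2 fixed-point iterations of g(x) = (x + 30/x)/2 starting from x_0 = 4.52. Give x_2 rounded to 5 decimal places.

5.47815

x_1 = g(4.520000) = 5.578584
x_2 = g(5.578584) = 5.478146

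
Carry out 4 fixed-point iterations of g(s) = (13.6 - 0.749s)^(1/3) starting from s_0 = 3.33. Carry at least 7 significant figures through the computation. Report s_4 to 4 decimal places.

s_1 = g(3.330000) = 2.231090
s_2 = g(2.231090) = 2.284899
s_3 = g(2.284899) = 2.282323
s_4 = g(2.282323) = 2.282446

2.2824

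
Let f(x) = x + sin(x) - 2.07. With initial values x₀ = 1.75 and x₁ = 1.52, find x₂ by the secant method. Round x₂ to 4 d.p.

1.0406

Secant update: x_(k+1) = x_k − f(x_k)·(x_k − x_(k-1))/(f(x_k) − f(x_(k-1))).
f(x_0) = 0.663986, f(x_1) = 0.448710
x_2 = 1.520000 - (0.448710)·(1.520000 - 1.750000)/(0.448710 - (0.663986)) = 1.040599; f(x_2) = -0.166693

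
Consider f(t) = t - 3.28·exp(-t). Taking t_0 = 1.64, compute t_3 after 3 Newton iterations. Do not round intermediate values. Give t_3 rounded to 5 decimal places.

Newton update: t ← t − f(t)/f'(t).
f'(t) = 1 + 3.28·exp(-t)
t_0 = 1.640000: f = 1.003745, f' = 1.636255 → t_1 = 1.640000 - (1.003745)/(1.636255) = 1.026559
t_1 = 1.026559: f = -0.148460, f' = 2.175019 → t_2 = 1.026559 - (-0.148460)/(2.175019) = 1.094816
t_2 = 1.094816: f = -0.002676, f' = 2.097492 → t_3 = 1.094816 - (-0.002676)/(2.097492) = 1.096092

1.09609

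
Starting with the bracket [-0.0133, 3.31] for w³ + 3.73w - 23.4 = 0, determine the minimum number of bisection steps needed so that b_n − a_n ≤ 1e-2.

9

Initial width b − a = 3.31 − -0.0133 = 3.323300.
After n steps the width is (b−a)/2^n; need (b−a)/2^n ≤ 1e-2.
So n ≥ log₂(3.323300/1e-2) = log₂(332.3300) ≈ 8.3765.
Hence n = 9.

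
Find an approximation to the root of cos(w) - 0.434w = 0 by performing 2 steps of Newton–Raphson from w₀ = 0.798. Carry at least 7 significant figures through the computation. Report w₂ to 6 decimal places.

1.082064

f'(w) = -sin(w) - 0.434
w_0 = 0.798000: f = 0.351808, f' = -1.149961 → w_1 = 0.798000 - (0.351808)/(-1.149961) = 1.103930
w_1 = 1.103930: f = -0.029016, f' = -1.326983 → w_2 = 1.103930 - (-0.029016)/(-1.326983) = 1.082064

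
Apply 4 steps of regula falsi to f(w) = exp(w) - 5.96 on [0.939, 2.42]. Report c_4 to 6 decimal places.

1.778673

f(0.939000) = -3.402577, f(2.420000) = 5.285859
step 1: c = 1.518991, f(c) = -1.392385 < 0 → new bracket [1.518991, 2.420000]
step 2: c = 1.706848, f(c) = -0.448440 < 0 → new bracket [1.706848, 2.420000]
step 3: c = 1.762618, f(c) = -0.132323 < 0 → new bracket [1.762618, 2.420000]
step 4: c = 1.778673, f(c) = -0.038007 < 0 → new bracket [1.778673, 2.420000]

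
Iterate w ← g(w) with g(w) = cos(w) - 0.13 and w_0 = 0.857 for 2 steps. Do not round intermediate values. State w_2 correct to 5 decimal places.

0.73547

w_1 = g(0.857000) = 0.524708
w_2 = g(0.524708) = 0.735470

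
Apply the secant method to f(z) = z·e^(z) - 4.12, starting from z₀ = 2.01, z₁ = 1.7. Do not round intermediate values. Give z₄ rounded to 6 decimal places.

1.226128

f(z_0) = 10.881268, f(z_1) = 5.185711
z_2 = 1.700000 - (5.185711)·(1.700000 - 2.010000)/(5.185711 - (10.881268)) = 1.417750; f(z_2) = 1.732222
z_3 = 1.417750 - (1.732222)·(1.417750 - 1.700000)/(1.732222 - (5.185711)) = 1.276178; f(z_3) = 0.452440
z_4 = 1.276178 - (0.452440)·(1.276178 - 1.417750)/(0.452440 - (1.732222)) = 1.226128; f(z_4) = 0.058651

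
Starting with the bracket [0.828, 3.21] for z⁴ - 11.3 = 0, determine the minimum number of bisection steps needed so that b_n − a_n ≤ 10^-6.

Initial width b − a = 3.21 − 0.828 = 2.382000.
After n steps the width is (b−a)/2^n; need (b−a)/2^n ≤ 10^-6.
So n ≥ log₂(2.382000/10^-6) = log₂(2382000.0000) ≈ 21.1837.
Hence n = 22.

22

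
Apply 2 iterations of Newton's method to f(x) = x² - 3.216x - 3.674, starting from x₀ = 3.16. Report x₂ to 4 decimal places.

4.1251

Newton update: x ← x − f(x)/f'(x).
f'(x) = 2x - 3.216
x_0 = 3.160000: f = -3.850960, f' = 3.104000 → x_1 = 3.160000 - (-3.850960)/(3.104000) = 4.400644
x_1 = 4.400644: f = 1.539198, f' = 5.585289 → x_2 = 4.400644 - (1.539198)/(5.585289) = 4.125064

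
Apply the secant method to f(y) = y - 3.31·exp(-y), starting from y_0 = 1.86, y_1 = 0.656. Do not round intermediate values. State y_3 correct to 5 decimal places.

1.11114

Secant update: y_(k+1) = y_k − f(y_k)·(y_k − y_(k-1))/(f(y_k) − f(y_(k-1))).
f(y_0) = 1.344724, f(y_1) = -1.061635
y_2 = 0.656000 - (-1.061635)·(0.656000 - 1.860000)/(-1.061635 - (1.344724)) = 1.187180; f(y_2) = 0.177363
y_3 = 1.187180 - (0.177363)·(1.187180 - 0.656000)/(0.177363 - (-1.061635)) = 1.111141; f(y_3) = 0.021545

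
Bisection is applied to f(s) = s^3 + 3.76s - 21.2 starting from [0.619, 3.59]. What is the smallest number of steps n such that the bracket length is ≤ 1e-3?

12

Initial width b − a = 3.59 − 0.619 = 2.971000.
After n steps the width is (b−a)/2^n; need (b−a)/2^n ≤ 1e-3.
So n ≥ log₂(2.971000/1e-3) = log₂(2971.0000) ≈ 11.5367.
Hence n = 12.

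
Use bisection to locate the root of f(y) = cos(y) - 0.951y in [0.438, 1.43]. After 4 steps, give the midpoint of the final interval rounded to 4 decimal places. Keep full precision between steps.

0.7790

f(0.438000) = 0.489064, f(1.430000) = -1.219598 (opposite signs)
step 1: m = 0.934000, f(m) = -0.293611 < 0 → root in [0.438000, 0.934000]
step 2: m = 0.686000, f(m) = 0.121400 > 0 → root in [0.686000, 0.934000]
step 3: m = 0.810000, f(m) = -0.080812 < 0 → root in [0.686000, 0.810000]
step 4: m = 0.748000, f(m) = 0.021703 > 0 → root in [0.748000, 0.810000]
Midpoint of [0.748000, 0.810000] = 0.779000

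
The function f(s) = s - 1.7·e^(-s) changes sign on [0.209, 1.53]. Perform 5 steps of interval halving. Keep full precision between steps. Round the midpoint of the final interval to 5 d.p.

f(0.209000) = -1.170372, f(1.530000) = 1.161889 (opposite signs)
step 1: m = 0.869500, f(m) = 0.156926 > 0 → root in [0.209000, 0.869500]
step 2: m = 0.539250, f(m) = -0.452165 < 0 → root in [0.539250, 0.869500]
step 3: m = 0.704375, f(m) = -0.136135 < 0 → root in [0.704375, 0.869500]
step 4: m = 0.786938, f(m) = 0.013035 > 0 → root in [0.704375, 0.786938]
step 5: m = 0.745656, f(m) = -0.060863 < 0 → root in [0.745656, 0.786938]
Midpoint of [0.745656, 0.786938] = 0.766297

0.76630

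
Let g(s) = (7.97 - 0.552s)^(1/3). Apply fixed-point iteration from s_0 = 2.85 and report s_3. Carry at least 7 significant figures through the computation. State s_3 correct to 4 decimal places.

s_1 = g(2.850000) = 1.856326
s_2 = g(1.856326) = 1.907936
s_3 = g(1.907936) = 1.905324

1.9053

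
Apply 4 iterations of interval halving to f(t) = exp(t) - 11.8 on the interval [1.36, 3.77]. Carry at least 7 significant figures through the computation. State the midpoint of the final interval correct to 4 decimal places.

2.4897

f(1.360000) = -7.903807, f(3.770000) = 31.580065 (opposite signs)
step 1: m = 2.565000, f(m) = 1.200658 > 0 → root in [1.360000, 2.565000]
step 2: m = 1.962500, f(m) = -4.682902 < 0 → root in [1.962500, 2.565000]
step 3: m = 2.263750, f(m) = -2.180907 < 0 → root in [2.263750, 2.565000]
step 4: m = 2.414375, f(m) = -0.617221 < 0 → root in [2.414375, 2.565000]
Midpoint of [2.414375, 2.565000] = 2.489687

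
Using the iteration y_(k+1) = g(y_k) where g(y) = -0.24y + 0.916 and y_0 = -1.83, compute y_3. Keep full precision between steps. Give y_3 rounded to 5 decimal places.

0.77422

y_1 = g(-1.830000) = 1.355200
y_2 = g(1.355200) = 0.590752
y_3 = g(0.590752) = 0.774220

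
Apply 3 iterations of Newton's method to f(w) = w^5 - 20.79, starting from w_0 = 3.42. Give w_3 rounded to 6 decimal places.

1.980050

Newton update: w ← w − f(w)/f'(w).
f'(w) = 5w^4
w_0 = 3.420000: f = 447.085744, f' = 684.028865 → w_1 = 3.420000 - (447.085744)/(684.028865) = 2.766393
w_1 = 2.766393: f = 141.230415, f' = 292.836898 → w_2 = 2.766393 - (141.230415)/(292.836898) = 2.284110
w_2 = 2.284110: f = 41.380591, f' = 136.093693 → w_3 = 2.284110 - (41.380591)/(136.093693) = 1.980050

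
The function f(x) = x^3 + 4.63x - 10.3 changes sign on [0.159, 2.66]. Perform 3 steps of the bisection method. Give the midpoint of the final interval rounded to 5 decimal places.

1.56581

f(0.159000) = -9.559810, f(2.660000) = 20.836896 (opposite signs)
step 1: m = 1.409500, f(m) = -0.973775 < 0 → root in [1.409500, 2.660000]
step 2: m = 2.034750, f(m) = 7.545180 > 0 → root in [1.409500, 2.034750]
step 3: m = 1.722125, f(m) = 2.780770 > 0 → root in [1.409500, 1.722125]
Midpoint of [1.409500, 1.722125] = 1.565812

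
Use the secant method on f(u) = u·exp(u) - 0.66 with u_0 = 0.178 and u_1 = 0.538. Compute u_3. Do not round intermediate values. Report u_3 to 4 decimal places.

0.4274

f(u_0) = -0.447321, f(u_1) = 0.261367
u_2 = 0.538000 - (0.261367)·(0.538000 - 0.178000)/(0.261367 - (-0.447321)) = 0.405231; f(u_2) = -0.052297
u_3 = 0.405231 - (-0.052297)·(0.405231 - 0.538000)/(-0.052297 - (0.261367)) = 0.427367; f(u_3) = -0.004754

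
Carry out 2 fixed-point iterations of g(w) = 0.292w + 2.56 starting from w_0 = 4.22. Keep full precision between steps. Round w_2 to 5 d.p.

3.66733

w_1 = g(4.220000) = 3.792240
w_2 = g(3.792240) = 3.667334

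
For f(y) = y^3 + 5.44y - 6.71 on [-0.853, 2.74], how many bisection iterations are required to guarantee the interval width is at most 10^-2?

9

Initial width b − a = 2.74 − -0.853 = 3.593000.
After n steps the width is (b−a)/2^n; need (b−a)/2^n ≤ 10^-2.
So n ≥ log₂(3.593000/10^-2) = log₂(359.3000) ≈ 8.4890.
Hence n = 9.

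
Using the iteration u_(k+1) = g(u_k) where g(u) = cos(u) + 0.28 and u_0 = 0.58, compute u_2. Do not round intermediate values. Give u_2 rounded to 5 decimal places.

u_1 = g(0.580000) = 1.116463
u_2 = g(1.116463) = 0.718864

0.71886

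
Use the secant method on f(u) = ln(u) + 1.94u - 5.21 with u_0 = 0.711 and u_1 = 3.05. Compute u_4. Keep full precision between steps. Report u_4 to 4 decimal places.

Secant update: u_(k+1) = u_k − f(u_k)·(u_k − u_(k-1))/(f(u_k) − f(u_(k-1))).
f(u_0) = -4.171743, f(u_1) = 1.822142
u_2 = 3.050000 - (1.822142)·(3.050000 - 0.711000)/(1.822142 - (-4.171743)) = 2.338944; f(u_2) = 0.177250
u_3 = 2.338944 - (0.177250)·(2.338944 - 3.050000)/(0.177250 - (1.822142)) = 2.262322; f(u_3) = -0.004704
u_4 = 2.262322 - (-0.004704)·(2.262322 - 2.338944)/(-0.004704 - (0.177250)) = 2.264303; f(u_4) = 0.000014

2.2643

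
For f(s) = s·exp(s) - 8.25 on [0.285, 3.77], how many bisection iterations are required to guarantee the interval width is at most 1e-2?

Initial width b − a = 3.77 − 0.285 = 3.485000.
After n steps the width is (b−a)/2^n; need (b−a)/2^n ≤ 1e-2.
So n ≥ log₂(3.485000/1e-2) = log₂(348.5000) ≈ 8.4450.
Hence n = 9.

9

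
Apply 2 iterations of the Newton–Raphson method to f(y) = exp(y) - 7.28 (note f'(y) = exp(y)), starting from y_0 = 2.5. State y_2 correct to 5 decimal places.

y_0 = 2.500000: f = 4.902494, f' = 12.182494 → y_1 = 2.500000 - (4.902494)/(12.182494) = 2.097579
y_1 = 2.097579: f = 0.866422, f' = 8.146422 → y_2 = 2.097579 - (0.866422)/(8.146422) = 1.991223

1.99122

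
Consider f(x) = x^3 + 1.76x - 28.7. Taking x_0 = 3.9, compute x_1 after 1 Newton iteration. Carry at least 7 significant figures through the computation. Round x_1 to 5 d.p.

Newton update: x ← x − f(x)/f'(x).
f'(x) = 3x^2 + 1.76
x_0 = 3.900000: f = 37.483000, f' = 47.390000 → x_1 = 3.900000 - (37.483000)/(47.390000) = 3.109053

3.10905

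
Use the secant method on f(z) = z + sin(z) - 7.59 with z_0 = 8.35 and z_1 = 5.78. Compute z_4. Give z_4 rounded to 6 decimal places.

6.959612

f(z_0) = 1.639484, f(z_1) = -2.292218
z_2 = 5.780000 - (-2.292218)·(5.780000 - 8.350000)/(-2.292218 - (1.639484)) = 7.278333; f(z_2) = 0.527173
z_3 = 7.278333 - (0.527173)·(7.278333 - 5.780000)/(0.527173 - (-2.292218)) = 6.998173; f(z_3) = 0.063782
z_4 = 6.998173 - (0.063782)·(6.998173 - 7.278333)/(0.063782 - (0.527173)) = 6.959612; f(z_4) = -0.004378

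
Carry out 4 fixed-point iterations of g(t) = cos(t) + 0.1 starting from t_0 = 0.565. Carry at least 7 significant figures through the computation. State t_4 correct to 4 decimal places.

0.7420

t_1 = g(0.565000) = 0.944589
t_2 = g(0.944589) = 0.686076
t_3 = g(0.686076) = 0.873738
t_4 = g(0.873738) = 0.741965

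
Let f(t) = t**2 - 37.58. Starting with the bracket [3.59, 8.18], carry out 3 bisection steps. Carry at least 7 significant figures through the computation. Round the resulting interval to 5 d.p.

[5.88500, 6.45875]

f(3.590000) = -24.691900, f(8.180000) = 29.332400 (opposite signs)
step 1: m = 5.885000, f(m) = -2.946775 < 0 → root in [5.885000, 8.180000]
step 2: m = 7.032500, f(m) = 11.876056 > 0 → root in [5.885000, 7.032500]
step 3: m = 6.458750, f(m) = 4.135452 > 0 → root in [5.885000, 6.458750]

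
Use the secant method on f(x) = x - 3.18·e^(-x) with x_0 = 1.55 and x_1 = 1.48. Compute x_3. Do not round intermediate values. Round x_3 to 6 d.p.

1.084494

f(x_0) = 0.875051, f(x_1) = 0.756112
x_2 = 1.480000 - (0.756112)·(1.480000 - 1.550000)/(0.756112 - (0.875051)) = 1.035001; f(x_2) = -0.094617
x_3 = 1.035001 - (-0.094617)·(1.035001 - 1.480000)/(-0.094617 - (0.756112)) = 1.084494; f(x_3) = 0.009422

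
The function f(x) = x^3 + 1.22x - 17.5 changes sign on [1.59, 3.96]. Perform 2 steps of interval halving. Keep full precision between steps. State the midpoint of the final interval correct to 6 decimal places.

f(1.590000) = -11.540521, f(3.960000) = 49.430336 (opposite signs)
step 1: m = 2.775000, f(m) = 7.254734 > 0 → root in [1.590000, 2.775000]
step 2: m = 2.182500, f(m) = -4.441434 < 0 → root in [2.182500, 2.775000]
Midpoint of [2.182500, 2.775000] = 2.478750

2.478750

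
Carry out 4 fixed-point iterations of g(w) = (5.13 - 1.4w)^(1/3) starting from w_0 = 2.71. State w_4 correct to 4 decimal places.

w_1 = g(2.710000) = 1.101376
w_2 = g(1.101376) = 1.530925
w_3 = g(1.530925) = 1.440116
w_4 = g(1.440116) = 1.460266

1.4603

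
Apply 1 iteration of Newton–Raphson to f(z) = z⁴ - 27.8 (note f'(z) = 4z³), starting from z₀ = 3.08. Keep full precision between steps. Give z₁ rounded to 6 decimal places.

2.547866

z_0 = 3.080000: f = 62.191785, f' = 116.872448 → z_1 = 3.080000 - (62.191785)/(116.872448) = 2.547866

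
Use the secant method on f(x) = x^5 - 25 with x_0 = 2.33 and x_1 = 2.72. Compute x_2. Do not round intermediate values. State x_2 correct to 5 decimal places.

Secant update: x_(k+1) = x_k − f(x_k)·(x_k − x_(k-1))/(f(x_k) − f(x_(k-1))).
f(x_0) = 43.671986, f(x_1) = 123.882797
x_2 = 2.720000 - (123.882797)·(2.720000 - 2.330000)/(123.882797 - (43.671986)) = 2.117659; f(x_2) = 17.587265

2.11766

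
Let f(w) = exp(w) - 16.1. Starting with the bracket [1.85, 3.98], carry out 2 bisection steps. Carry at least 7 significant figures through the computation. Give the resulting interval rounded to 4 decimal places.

[2.3825, 2.9150]

f(1.850000) = -9.740180, f(3.980000) = 37.417034 (opposite signs)
step 1: m = 2.915000, f(m) = 2.348812 > 0 → root in [1.850000, 2.915000]
step 2: m = 2.382500, f(m) = -5.268051 < 0 → root in [2.382500, 2.915000]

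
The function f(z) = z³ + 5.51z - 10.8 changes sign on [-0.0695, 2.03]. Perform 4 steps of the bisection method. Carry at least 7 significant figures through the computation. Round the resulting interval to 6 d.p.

[1.373906, 1.505125]

f(-0.069500) = -11.183281, f(2.030000) = 8.750727 (opposite signs)
step 1: m = 0.980250, f(m) = -4.456910 < 0 → root in [0.980250, 2.030000]
step 2: m = 1.505125, f(m) = 0.902951 > 0 → root in [0.980250, 1.505125]
step 3: m = 1.242687, f(m) = -2.033744 < 0 → root in [1.242687, 1.505125]
step 4: m = 1.373906, f(m) = -0.636366 < 0 → root in [1.373906, 1.505125]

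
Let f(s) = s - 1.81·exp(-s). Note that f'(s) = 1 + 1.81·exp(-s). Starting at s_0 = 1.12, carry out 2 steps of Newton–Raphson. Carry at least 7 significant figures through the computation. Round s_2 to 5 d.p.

s_0 = 1.120000: f = 0.529434, f' = 1.590566 → s_1 = 1.120000 - (0.529434)/(1.590566) = 0.787141
s_1 = 0.787141: f = -0.036669, f' = 1.823811 → s_2 = 0.787141 - (-0.036669)/(1.823811) = 0.807247

0.80725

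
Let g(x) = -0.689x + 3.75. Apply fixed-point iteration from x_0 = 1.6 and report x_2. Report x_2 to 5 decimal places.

1.92580

x_1 = g(1.600000) = 2.647600
x_2 = g(2.647600) = 1.925804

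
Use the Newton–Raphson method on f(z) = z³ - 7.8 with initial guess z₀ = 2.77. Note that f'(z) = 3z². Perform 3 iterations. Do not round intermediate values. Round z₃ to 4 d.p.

z_0 = 2.770000: f = 13.453933, f' = 23.018700 → z_1 = 2.770000 - (13.453933)/(23.018700) = 2.185522
z_1 = 2.185522: f = 2.639154, f' = 14.329514 → z_2 = 2.185522 - (2.639154)/(14.329514) = 2.001345
z_2 = 2.001345: f = 0.216157, f' = 12.016151 → z_3 = 2.001345 - (0.216157)/(12.016151) = 1.983357

1.9834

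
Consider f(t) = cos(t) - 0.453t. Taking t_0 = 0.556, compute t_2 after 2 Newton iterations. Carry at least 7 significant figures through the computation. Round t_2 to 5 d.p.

f'(t) = -sin(t) - 0.453
t_0 = 0.556000: f = 0.597505, f' = -0.980793 → t_1 = 0.556000 - (0.597505)/(-0.980793) = 1.165206
t_1 = 1.165206: f = -0.133277, f' = -1.371870 → t_2 = 1.165206 - (-0.133277)/(-1.371870) = 1.068056

1.06806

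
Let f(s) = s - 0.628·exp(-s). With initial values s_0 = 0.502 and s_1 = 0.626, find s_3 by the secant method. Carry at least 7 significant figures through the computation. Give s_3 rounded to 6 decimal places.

f(s_0) = 0.121860, f(s_1) = 0.290192
s_2 = 0.626000 - (0.290192)·(0.626000 - 0.502000)/(0.290192 - (0.121860)) = 0.412233; f(s_2) = -0.003609
s_3 = 0.412233 - (-0.003609)·(0.412233 - 0.626000)/(-0.003609 - (0.290192)) = 0.414859; f(s_3) = 0.000107

0.414859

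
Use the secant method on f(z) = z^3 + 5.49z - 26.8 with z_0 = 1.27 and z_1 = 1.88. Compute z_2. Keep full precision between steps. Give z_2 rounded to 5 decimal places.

2.63503

f(z_0) = -17.779317, f(z_1) = -9.834128
z_2 = 1.880000 - (-9.834128)·(1.880000 - 1.270000)/(-9.834128 - (-17.779317)) = 2.635025; f(z_2) = 5.962212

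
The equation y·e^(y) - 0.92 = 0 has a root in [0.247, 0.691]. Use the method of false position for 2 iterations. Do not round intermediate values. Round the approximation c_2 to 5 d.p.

f(0.247000) = -0.603796, f(0.691000) = 0.459036
step 1: c = 0.499237, f(c) = -0.097525 < 0 → new bracket [0.499237, 0.691000]
step 2: c = 0.532839, f(c) = -0.012168 < 0 → new bracket [0.532839, 0.691000]

0.53284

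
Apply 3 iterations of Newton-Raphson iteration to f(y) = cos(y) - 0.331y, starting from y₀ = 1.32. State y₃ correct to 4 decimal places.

1.1723

Newton update: y ← y − f(y)/f'(y).
f'(y) = -sin(y) - 0.331
y_0 = 1.320000: f = -0.188745, f' = -1.299715 → y_1 = 1.320000 - (-0.188745)/(-1.299715) = 1.174780
y_1 = 1.174780: f = -0.003106, f' = -1.253605 → y_2 = 1.174780 - (-0.003106)/(-1.253605) = 1.172302
y_2 = 1.172302: f = -0.000001, f' = -1.252646 → y_3 = 1.172302 - (-0.000001)/(-1.252646) = 1.172301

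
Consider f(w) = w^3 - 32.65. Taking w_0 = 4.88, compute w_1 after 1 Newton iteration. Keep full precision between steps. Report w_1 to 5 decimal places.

3.71034

Newton update: w ← w − f(w)/f'(w).
f'(w) = 3w^2
w_0 = 4.880000: f = 83.564272, f' = 71.443200 → w_1 = 4.880000 - (83.564272)/(71.443200) = 3.710340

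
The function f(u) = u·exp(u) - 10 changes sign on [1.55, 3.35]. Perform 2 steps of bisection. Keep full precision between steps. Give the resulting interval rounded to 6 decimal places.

[1.550000, 2.000000]

f(1.550000) = -2.697221, f(3.350000) = 85.484158 (opposite signs)
step 1: m = 2.450000, f(m) = 18.391449 > 0 → root in [1.550000, 2.450000]
step 2: m = 2.000000, f(m) = 4.778112 > 0 → root in [1.550000, 2.000000]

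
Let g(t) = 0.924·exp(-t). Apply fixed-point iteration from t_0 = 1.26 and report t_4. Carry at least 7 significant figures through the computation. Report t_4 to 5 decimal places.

0.58691

t_1 = g(1.260000) = 0.262096
t_2 = g(0.262096) = 0.710960
t_3 = g(0.710960) = 0.453843
t_4 = g(0.453843) = 0.586908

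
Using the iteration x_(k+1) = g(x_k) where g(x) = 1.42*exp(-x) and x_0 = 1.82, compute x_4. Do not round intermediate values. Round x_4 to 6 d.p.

0.896821

x_1 = g(1.820000) = 0.230077
x_2 = g(0.230077) = 1.128151
x_3 = g(1.128151) = 0.459556
x_4 = g(0.459556) = 0.896821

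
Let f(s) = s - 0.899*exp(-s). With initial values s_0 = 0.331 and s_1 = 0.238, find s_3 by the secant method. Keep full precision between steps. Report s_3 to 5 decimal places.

f(s_0) = -0.314666, f(s_1) = -0.470594
s_2 = 0.238000 - (-0.470594)·(0.238000 - 0.331000)/(-0.470594 - (-0.314666)) = 0.518677; f(s_2) = -0.016505
s_3 = 0.518677 - (-0.016505)·(0.518677 - 0.238000)/(-0.016505 - (-0.470594)) = 0.528879; f(s_3) = -0.000871

0.52888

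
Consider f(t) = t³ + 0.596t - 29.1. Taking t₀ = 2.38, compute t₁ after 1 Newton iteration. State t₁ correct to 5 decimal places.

3.18733

Newton update: t ← t − f(t)/f'(t).
f'(t) = 3t² + 0.596
t_0 = 2.380000: f = -14.200248, f' = 17.589200 → t_1 = 2.380000 - (-14.200248)/(17.589200) = 3.187328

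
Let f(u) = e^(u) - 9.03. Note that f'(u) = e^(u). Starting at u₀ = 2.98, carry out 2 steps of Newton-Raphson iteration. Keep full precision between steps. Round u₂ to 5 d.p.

Newton update: u ← u − f(u)/f'(u).
u_0 = 2.980000: f = 10.657817, f' = 19.687817 → u_1 = 2.980000 - (10.657817)/(19.687817) = 2.438659
u_1 = 2.438659: f = 2.427669, f' = 11.457669 → u_2 = 2.438659 - (2.427669)/(11.457669) = 2.226778

2.22678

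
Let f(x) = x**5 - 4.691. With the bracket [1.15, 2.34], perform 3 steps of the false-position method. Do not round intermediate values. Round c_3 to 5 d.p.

1.26450

False-position update: c = (a·f(b) − b·f(a))/(f(b) − f(a)); replace the endpoint whose sign matches f(c).
f(1.150000) = -2.679643, f(2.340000) = 65.467337
step 1: c = 1.196793, f(c) = -2.235757 < 0 → new bracket [1.196793, 2.340000]
step 2: c = 1.234545, f(c) = -1.823297 < 0 → new bracket [1.234545, 2.340000]
step 3: c = 1.264498, f(c) = -1.458112 < 0 → new bracket [1.264498, 2.340000]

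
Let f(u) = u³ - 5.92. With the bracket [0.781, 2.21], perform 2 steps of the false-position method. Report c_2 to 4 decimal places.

f(0.781000) = -5.443620, f(2.210000) = 4.873861
step 1: c = 1.534957, f(c) = -2.303501 < 0 → new bracket [1.534957, 2.210000]
step 2: c = 1.751605, f(c) = -0.545866 < 0 → new bracket [1.751605, 2.210000]

1.7516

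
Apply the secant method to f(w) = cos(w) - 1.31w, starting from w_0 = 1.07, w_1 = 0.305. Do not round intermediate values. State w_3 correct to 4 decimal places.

0.6231

Secant update: w_(k+1) = w_k − f(w_k)·(w_k − w_(k-1))/(f(w_k) − f(w_(k-1))).
f(w_0) = -0.921576, f(w_1) = 0.554297
w_2 = 0.305000 - (0.554297)·(0.305000 - 1.070000)/(0.554297 - (-0.921576)) = 0.592313; f(w_2) = 0.053722
w_3 = 0.592313 - (0.053722)·(0.592313 - 0.305000)/(0.053722 - (0.554297)) = 0.623147; f(w_3) = -0.004277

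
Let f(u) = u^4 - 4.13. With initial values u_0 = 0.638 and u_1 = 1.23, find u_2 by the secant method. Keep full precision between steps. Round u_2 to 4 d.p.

f(u_0) = -3.964315, f(u_1) = -1.841134
u_2 = 1.230000 - (-1.841134)·(1.230000 - 0.638000)/(-1.841134 - (-3.964315)) = 1.743357; f(u_2) = 5.107315

1.7434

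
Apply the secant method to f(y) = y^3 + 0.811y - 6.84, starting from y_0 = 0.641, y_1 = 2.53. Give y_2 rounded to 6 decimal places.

f(y_0) = -6.056774, f(y_1) = 11.406107
y_2 = 2.530000 - (11.406107)·(2.530000 - 0.641000)/(11.406107 - (-6.056774)) = 1.296175; f(y_2) = -3.611137

1.296175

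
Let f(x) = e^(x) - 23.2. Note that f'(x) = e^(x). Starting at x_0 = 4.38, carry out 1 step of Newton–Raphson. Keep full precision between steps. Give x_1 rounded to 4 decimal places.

x_0 = 4.380000: f = 56.638033, f' = 79.838033 → x_1 = 4.380000 - (56.638033)/(79.838033) = 3.670588

3.6706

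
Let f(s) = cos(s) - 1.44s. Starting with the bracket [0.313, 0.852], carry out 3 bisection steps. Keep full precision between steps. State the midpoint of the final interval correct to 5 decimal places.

f(0.313000) = 0.500694, f(0.852000) = -0.568401 (opposite signs)
step 1: m = 0.582500, f(m) = -0.003710 < 0 → root in [0.313000, 0.582500]
step 2: m = 0.447750, f(m) = 0.256663 > 0 → root in [0.447750, 0.582500]
step 3: m = 0.515125, f(m) = 0.128451 > 0 → root in [0.515125, 0.582500]
Midpoint of [0.515125, 0.582500] = 0.548813

0.54881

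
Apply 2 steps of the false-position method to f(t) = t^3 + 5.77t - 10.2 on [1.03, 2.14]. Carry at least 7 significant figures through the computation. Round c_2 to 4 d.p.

False-position update: c = (a·f(b) − b·f(a))/(f(b) − f(a)); replace the endpoint whose sign matches f(c).
f(1.030000) = -3.164173, f(2.140000) = 11.948144
step 1: c = 1.262409, f(c) = -0.904033 < 0 → new bracket [1.262409, 2.140000]
step 2: c = 1.324139, f(c) = -0.238046 < 0 → new bracket [1.324139, 2.140000]

1.3241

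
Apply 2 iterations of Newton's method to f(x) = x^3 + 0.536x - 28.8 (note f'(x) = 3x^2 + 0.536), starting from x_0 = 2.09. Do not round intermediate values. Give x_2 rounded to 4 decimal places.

x_0 = 2.090000: f = -18.550431, f' = 13.640300 → x_1 = 2.090000 - (-18.550431)/(13.640300) = 3.449972
x_1 = 3.449972: f = 14.111823, f' = 36.242928 → x_2 = 3.449972 - (14.111823)/(36.242928) = 3.060605

3.0606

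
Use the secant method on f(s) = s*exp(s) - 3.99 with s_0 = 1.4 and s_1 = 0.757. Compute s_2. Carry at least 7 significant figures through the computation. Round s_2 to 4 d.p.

1.1330

f(s_0) = 1.687280, f(s_1) = -2.376174
s_2 = 0.757000 - (-2.376174)·(0.757000 - 1.400000)/(-2.376174 - (1.687280)) = 1.133005; f(s_2) = -0.472049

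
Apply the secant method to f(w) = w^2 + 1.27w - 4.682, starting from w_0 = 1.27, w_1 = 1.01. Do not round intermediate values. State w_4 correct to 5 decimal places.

Secant update: w_(k+1) = w_k − f(w_k)·(w_k − w_(k-1))/(f(w_k) − f(w_(k-1))).
f(w_0) = -1.456200, f(w_1) = -2.379200
w_2 = 1.010000 - (-2.379200)·(1.010000 - 1.270000)/(-2.379200 - (-1.456200)) = 1.680197; f(w_2) = 0.274913
w_3 = 1.680197 - (0.274913)·(1.680197 - 1.010000)/(0.274913 - (-2.379200)) = 1.610778; f(w_3) = -0.041705
w_4 = 1.610778 - (-0.041705)·(1.610778 - 1.680197)/(-0.041705 - (0.274913)) = 1.619922; f(w_4) = -0.000551

1.61992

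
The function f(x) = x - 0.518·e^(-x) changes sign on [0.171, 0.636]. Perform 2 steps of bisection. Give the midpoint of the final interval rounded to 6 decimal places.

f(0.171000) = -0.265582, f(0.636000) = 0.361768 (opposite signs)
step 1: m = 0.403500, f(m) = 0.057487 > 0 → root in [0.171000, 0.403500]
step 2: m = 0.287250, f(m) = -0.101418 < 0 → root in [0.287250, 0.403500]
Midpoint of [0.287250, 0.403500] = 0.345375

0.345375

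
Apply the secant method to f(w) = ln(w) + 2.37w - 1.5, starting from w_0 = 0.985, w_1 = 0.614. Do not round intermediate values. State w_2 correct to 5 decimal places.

0.76015

f(w_0) = 0.819336, f(w_1) = -0.532580
w_2 = 0.614000 - (-0.532580)·(0.614000 - 0.985000)/(-0.532580 - (0.819336)) = 0.760153; f(w_2) = 0.027329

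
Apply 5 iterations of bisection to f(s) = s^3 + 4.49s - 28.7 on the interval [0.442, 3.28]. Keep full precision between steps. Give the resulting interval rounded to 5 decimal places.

f(0.442000) = -26.629069, f(3.280000) = 21.314752 (opposite signs)
step 1: m = 1.861000, f(m) = -13.898870 < 0 → root in [1.861000, 3.280000]
step 2: m = 2.570500, f(m) = -0.173953 < 0 → root in [2.570500, 3.280000]
step 3: m = 2.925250, f(m) = 9.465993 > 0 → root in [2.570500, 2.925250]
step 4: m = 2.747875, f(m) = 4.386660 > 0 → root in [2.570500, 2.747875]
step 5: m = 2.659187, f(m) = 2.043606 > 0 → root in [2.570500, 2.659187]

[2.57050, 2.65919]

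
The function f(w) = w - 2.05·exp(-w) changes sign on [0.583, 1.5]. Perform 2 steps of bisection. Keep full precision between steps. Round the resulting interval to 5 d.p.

f(0.583000) = -0.561353, f(1.500000) = 1.042583 (opposite signs)
step 1: m = 1.041500, f(m) = 0.318004 > 0 → root in [0.583000, 1.041500]
step 2: m = 0.812250, f(m) = -0.097659 < 0 → root in [0.812250, 1.041500]

[0.81225, 1.04150]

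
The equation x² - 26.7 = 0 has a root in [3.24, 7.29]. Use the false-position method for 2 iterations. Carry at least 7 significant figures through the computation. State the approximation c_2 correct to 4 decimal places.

5.0989

f(3.240000) = -16.202400, f(7.290000) = 26.444100
step 1: c = 4.778689, f(c) = -3.864127 < 0 → new bracket [4.778689, 7.290000]
step 2: c = 5.098867, f(c) = -0.701552 < 0 → new bracket [5.098867, 7.290000]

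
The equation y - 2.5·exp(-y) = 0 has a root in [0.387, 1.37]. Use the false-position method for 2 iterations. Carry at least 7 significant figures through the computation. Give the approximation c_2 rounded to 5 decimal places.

f(0.387000) = -1.310728, f(1.370000) = 0.734733
step 1: c = 1.016905, f(c) = 0.112623 > 0 → new bracket [0.387000, 1.016905]
step 2: c = 0.967063, f(c) = 0.016569 > 0 → new bracket [0.387000, 0.967063]

0.96706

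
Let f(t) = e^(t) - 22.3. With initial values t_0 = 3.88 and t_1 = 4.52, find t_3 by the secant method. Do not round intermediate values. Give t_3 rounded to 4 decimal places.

f(t_0) = 26.124215, f(t_1) = 69.535598
t_2 = 4.520000 - (69.535598)·(4.520000 - 3.880000)/(69.535598 - (26.124215)) = 3.494859; f(t_2) = 10.645647
t_3 = 3.494859 - (10.645647)·(3.494859 - 4.520000)/(10.645647 - (69.535598)) = 3.309543; f(t_3) = 5.072600

3.3095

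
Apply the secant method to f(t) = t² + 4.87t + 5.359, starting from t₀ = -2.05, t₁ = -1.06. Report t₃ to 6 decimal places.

-1.720275

Secant update: t_(k+1) = t_k − f(t_k)·(t_k − t_(k-1))/(f(t_k) − f(t_(k-1))).
f(t_0) = -0.422000, f(t_1) = 1.320400
t_2 = -1.060000 - (1.320400)·(-1.060000 - -2.050000)/(1.320400 - (-0.422000)) = -1.810227; f(t_2) = -0.179884
t_3 = -1.810227 - (-0.179884)·(-1.810227 - -1.060000)/(-0.179884 - (1.320400)) = -1.720275; f(t_3) = -0.059393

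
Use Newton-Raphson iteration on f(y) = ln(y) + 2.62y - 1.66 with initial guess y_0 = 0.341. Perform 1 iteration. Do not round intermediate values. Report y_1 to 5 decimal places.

0.67282

f'(y) = 1/y + 2.62
y_0 = 0.341000: f = -1.842453, f' = 5.552551 → y_1 = 0.341000 - (-1.842453)/(5.552551) = 0.672821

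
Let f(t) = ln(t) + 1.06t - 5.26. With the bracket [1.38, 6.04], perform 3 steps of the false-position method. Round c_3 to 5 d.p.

f(1.380000) = -3.475117, f(6.040000) = 2.940804
step 1: c = 3.904040, f(c) = 0.240295 > 0 → new bracket [1.380000, 3.904040]
step 2: c = 3.740798, f(c) = 0.024544 > 0 → new bracket [1.380000, 3.740798]
step 3: c = 3.724241, f(c) = 0.002558 > 0 → new bracket [1.380000, 3.724241]

3.72424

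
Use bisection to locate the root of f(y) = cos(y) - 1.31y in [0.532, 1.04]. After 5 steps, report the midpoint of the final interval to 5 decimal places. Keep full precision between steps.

0.61931

f(0.532000) = 0.164874, f(1.040000) = -0.856180 (opposite signs)
step 1: m = 0.786000, f(m) = -0.322979 < 0 → root in [0.532000, 0.786000]
step 2: m = 0.659000, f(m) = -0.072685 < 0 → root in [0.532000, 0.659000]
step 3: m = 0.595500, f(m) = 0.047763 > 0 → root in [0.595500, 0.659000]
step 4: m = 0.627250, f(m) = -0.012053 < 0 → root in [0.595500, 0.627250]
step 5: m = 0.611375, f(m) = 0.017958 > 0 → root in [0.611375, 0.627250]
Midpoint of [0.611375, 0.627250] = 0.619313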